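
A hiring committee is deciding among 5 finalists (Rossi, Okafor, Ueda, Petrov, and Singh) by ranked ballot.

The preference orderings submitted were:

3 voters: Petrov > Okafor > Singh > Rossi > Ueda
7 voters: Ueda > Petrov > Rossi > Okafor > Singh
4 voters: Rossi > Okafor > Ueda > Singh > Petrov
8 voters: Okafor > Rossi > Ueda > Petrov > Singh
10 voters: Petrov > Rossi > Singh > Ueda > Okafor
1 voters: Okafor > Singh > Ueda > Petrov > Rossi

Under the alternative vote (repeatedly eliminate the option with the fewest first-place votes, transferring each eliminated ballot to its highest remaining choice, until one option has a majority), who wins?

Petrov

Round 1: Petrov 13, Okafor 9, Ueda 7, Rossi 4, Singh 0. Singh has the fewest and is eliminated.
Round 2: Petrov 13, Okafor 9, Ueda 7, Rossi 4. Rossi has the fewest and is eliminated.
Round 3: Okafor 13, Petrov 13, Ueda 7. Ueda has the fewest and is eliminated.
Round 4: Petrov 20, Okafor 13. Petrov has a majority.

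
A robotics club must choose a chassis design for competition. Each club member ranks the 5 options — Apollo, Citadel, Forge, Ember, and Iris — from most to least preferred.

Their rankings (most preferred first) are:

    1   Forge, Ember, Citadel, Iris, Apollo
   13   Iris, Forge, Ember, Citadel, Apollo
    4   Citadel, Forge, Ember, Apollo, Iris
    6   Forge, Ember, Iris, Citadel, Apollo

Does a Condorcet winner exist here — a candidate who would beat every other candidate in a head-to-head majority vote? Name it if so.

Iris

Head-to-head results (24 voters total):
Apollo vs Citadel: Citadel wins 24–0.
Apollo vs Forge: Forge wins 24–0.
Apollo vs Ember: Ember wins 24–0.
Apollo vs Iris: Iris wins 20–4.
Citadel vs Forge: Forge wins 20–4.
Citadel vs Ember: Ember wins 20–4.
Citadel vs Iris: Iris wins 19–5.
Forge vs Ember: Forge wins 24–0.
Forge vs Iris: Iris wins 13–11.
Ember vs Iris: Iris wins 13–11.
Iris beats each rival — Apollo (20–4), Citadel (19–5), Forge (13–11), Ember (13–11) — so Iris is the Condorcet winner.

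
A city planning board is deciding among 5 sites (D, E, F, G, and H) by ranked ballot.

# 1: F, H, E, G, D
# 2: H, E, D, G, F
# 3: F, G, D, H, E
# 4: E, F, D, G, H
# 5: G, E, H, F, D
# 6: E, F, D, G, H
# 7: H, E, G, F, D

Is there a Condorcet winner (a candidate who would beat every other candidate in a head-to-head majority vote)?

Head-to-head results (7 voters total):
D vs E: E wins 6–1.
D vs F: F wins 6–1.
D vs G: G wins 4–3.
D vs H: H wins 4–3.
E vs F: E wins 5–2.
E vs G: E wins 5–2.
E vs H: H wins 4–3.
F vs G: F wins 4–3.
F vs H: F wins 4–3.
G vs H: G wins 4–3.
No candidate beats all others: E beats F beats H beats E, a majority cycle.

No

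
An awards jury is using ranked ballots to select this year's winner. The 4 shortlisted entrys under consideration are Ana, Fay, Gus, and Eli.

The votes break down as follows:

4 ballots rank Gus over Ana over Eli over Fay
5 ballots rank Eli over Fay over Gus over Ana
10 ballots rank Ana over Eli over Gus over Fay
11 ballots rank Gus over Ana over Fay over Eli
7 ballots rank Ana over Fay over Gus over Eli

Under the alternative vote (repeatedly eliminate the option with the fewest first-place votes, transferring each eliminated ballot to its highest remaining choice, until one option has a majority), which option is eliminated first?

Fay

Round 1: Ana 17, Gus 15, Eli 5, Fay 0. Fay has the fewest and is eliminated.
Round 2: Ana 17, Gus 15, Eli 5. Eli has the fewest and is eliminated.
Round 3: Gus 20, Ana 17. Gus has a majority.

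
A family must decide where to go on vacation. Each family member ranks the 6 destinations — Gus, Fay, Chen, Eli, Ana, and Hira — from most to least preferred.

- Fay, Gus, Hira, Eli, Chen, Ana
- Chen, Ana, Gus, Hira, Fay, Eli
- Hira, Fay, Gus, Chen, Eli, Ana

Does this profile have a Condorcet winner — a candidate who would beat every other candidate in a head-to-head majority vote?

No

Head-to-head results (3 voters total):
Gus vs Fay: Fay wins 2–1.
Gus vs Chen: Gus wins 2–1.
Gus vs Eli: Gus wins 3–0.
Gus vs Ana: Gus wins 2–1.
Gus vs Hira: Gus wins 2–1.
Fay vs Chen: Fay wins 2–1.
Fay vs Eli: Fay wins 3–0.
Fay vs Ana: Fay wins 2–1.
Fay vs Hira: Hira wins 2–1.
Chen vs Eli: Chen wins 2–1.
Chen vs Ana: Chen wins 3–0.
Chen vs Hira: Hira wins 2–1.
Eli vs Ana: Eli wins 2–1.
Eli vs Hira: Hira wins 3–0.
Ana vs Hira: Hira wins 2–1.
No candidate beats all others: Gus beats Hira beats Fay beats Gus, a majority cycle.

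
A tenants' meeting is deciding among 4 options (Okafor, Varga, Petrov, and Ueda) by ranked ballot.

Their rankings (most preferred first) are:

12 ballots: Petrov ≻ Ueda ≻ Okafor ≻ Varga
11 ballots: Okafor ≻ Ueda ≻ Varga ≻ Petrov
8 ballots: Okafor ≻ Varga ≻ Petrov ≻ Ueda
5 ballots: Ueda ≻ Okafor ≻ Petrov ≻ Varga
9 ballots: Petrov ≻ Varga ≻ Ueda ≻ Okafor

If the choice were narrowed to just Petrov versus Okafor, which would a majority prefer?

Okafor

Ballots ranking Petrov above Okafor: 12+9 = 21.
Ballots ranking Okafor above Petrov: 11+8+5 = 24.
Okafor wins the head-to-head, 24–21.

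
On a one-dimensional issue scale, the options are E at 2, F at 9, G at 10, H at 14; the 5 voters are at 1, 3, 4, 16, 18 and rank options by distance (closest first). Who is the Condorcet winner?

With single-peaked preferences on a line, the Condorcet winner is the candidate closest to the median voter.
The median voter (position 4) is closest to E at 2.
Check: E vs G — voters closer to E: 3 of 5.

E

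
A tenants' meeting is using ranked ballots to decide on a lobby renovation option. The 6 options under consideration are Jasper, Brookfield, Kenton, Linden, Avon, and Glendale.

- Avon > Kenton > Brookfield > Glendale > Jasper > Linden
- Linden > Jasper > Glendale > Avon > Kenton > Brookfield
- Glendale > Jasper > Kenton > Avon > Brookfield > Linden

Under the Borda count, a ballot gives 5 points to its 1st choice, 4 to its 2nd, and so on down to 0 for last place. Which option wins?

Glendale

Borda scores:
  Jasper: 1 + 4 + 4 = 9
  Brookfield: 3 + 0 + 1 = 4
  Kenton: 4 + 1 + 3 = 8
  Linden: 0 + 5 + 0 = 5
  Avon: 5 + 2 + 2 = 9
  Glendale: 2 + 3 + 5 = 10
Glendale has the highest total.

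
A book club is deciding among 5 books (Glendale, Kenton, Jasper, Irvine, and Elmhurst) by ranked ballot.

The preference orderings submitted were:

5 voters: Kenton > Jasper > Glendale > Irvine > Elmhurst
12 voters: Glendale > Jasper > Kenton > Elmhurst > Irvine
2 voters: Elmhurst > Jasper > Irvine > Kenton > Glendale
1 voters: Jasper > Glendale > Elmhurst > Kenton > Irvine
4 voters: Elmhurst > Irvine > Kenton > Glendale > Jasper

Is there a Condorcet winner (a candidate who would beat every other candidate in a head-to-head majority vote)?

Head-to-head results (24 voters total):
Glendale vs Kenton: Glendale wins 13–11.
Glendale vs Jasper: Glendale wins 16–8.
Glendale vs Irvine: Glendale wins 18–6.
Glendale vs Elmhurst: Glendale wins 18–6.
Kenton vs Jasper: Jasper wins 15–9.
Kenton vs Irvine: Kenton wins 18–6.
Kenton vs Elmhurst: Kenton wins 17–7.
Jasper vs Irvine: Jasper wins 20–4.
Jasper vs Elmhurst: Jasper wins 18–6.
Irvine vs Elmhurst: Elmhurst wins 19–5.
Glendale beats each rival — Kenton (13–11), Jasper (16–8), Irvine (18–6), Elmhurst (18–6) — so Glendale is the Condorcet winner.

Yes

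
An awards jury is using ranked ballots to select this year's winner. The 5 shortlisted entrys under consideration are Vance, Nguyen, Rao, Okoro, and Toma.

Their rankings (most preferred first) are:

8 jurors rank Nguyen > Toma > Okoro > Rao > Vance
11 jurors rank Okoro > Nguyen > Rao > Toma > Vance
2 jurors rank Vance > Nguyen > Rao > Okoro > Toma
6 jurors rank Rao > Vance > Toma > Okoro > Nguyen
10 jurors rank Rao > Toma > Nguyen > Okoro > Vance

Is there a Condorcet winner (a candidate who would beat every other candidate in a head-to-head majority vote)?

Yes

Head-to-head results (37 voters total):
Vance vs Nguyen: Nguyen wins 29–8.
Vance vs Rao: Rao wins 35–2.
Vance vs Okoro: Okoro wins 29–8.
Vance vs Toma: Toma wins 29–8.
Nguyen vs Rao: Nguyen wins 21–16.
Nguyen vs Okoro: Nguyen wins 20–17.
Nguyen vs Toma: Nguyen wins 21–16.
Rao vs Okoro: Okoro wins 19–18.
Rao vs Toma: Rao wins 29–8.
Okoro vs Toma: Toma wins 24–13.
Nguyen beats each rival — Vance (29–8), Rao (21–16), Okoro (20–17), Toma (21–16) — so Nguyen is the Condorcet winner.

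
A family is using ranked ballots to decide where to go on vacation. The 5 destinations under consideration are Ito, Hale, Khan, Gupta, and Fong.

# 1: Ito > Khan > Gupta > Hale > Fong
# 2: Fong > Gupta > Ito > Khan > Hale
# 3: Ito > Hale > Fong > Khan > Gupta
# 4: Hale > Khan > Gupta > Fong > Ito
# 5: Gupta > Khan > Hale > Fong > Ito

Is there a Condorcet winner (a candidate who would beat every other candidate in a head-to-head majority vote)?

No

Head-to-head results (5 voters total):
Ito vs Hale: Ito wins 3–2.
Ito vs Khan: Ito wins 3–2.
Ito vs Gupta: Gupta wins 3–2.
Ito vs Fong: Fong wins 3–2.
Hale vs Khan: Khan wins 3–2.
Hale vs Gupta: Gupta wins 3–2.
Hale vs Fong: Hale wins 4–1.
Khan vs Gupta: Khan wins 3–2.
Khan vs Fong: Khan wins 3–2.
Gupta vs Fong: Gupta wins 3–2.
No candidate beats all others: Ito beats Hale beats Fong beats Ito, a majority cycle.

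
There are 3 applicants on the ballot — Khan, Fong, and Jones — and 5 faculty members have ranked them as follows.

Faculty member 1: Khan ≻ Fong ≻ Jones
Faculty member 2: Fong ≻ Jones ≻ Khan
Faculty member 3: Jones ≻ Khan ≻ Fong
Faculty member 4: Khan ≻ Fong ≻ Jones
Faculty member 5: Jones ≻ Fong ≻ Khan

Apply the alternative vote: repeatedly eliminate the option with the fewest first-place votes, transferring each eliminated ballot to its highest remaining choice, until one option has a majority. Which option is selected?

Round 1: Khan 2, Jones 2, Fong 1. Fong has the fewest and is eliminated.
Round 2: Jones 3, Khan 2. Jones has a majority.

Jones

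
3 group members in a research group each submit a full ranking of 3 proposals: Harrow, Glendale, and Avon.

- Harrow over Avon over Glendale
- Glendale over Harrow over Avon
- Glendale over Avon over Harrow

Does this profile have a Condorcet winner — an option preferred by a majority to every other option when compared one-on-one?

Head-to-head results (3 voters total):
Harrow vs Glendale: Glendale wins 2–1.
Harrow vs Avon: Harrow wins 2–1.
Glendale vs Avon: Glendale wins 2–1.
Glendale beats each rival — Harrow (2–1), Avon (2–1) — so Glendale is the Condorcet winner.

Yes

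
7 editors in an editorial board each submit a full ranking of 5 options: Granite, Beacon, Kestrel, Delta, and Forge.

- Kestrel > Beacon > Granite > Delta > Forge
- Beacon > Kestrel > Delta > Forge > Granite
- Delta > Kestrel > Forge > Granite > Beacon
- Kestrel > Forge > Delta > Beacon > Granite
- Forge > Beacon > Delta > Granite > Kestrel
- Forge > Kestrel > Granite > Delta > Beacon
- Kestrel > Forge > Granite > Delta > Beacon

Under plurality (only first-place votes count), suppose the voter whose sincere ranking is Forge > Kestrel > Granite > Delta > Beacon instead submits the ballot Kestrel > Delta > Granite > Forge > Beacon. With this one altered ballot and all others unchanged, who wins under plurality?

Kestrel

First-place totals with the altered ballot: Granite 0, Beacon 1, Kestrel 4, Delta 1, Forge 1.
The winner is unchanged: still Kestrel.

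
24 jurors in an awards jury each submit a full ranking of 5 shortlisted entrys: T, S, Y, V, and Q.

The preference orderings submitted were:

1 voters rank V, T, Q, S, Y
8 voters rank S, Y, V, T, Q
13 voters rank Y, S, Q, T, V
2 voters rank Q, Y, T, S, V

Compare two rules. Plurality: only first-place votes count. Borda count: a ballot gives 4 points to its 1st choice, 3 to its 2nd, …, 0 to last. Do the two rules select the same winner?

Plurality first-place counts: T 0, S 8, Y 13, V 1, Q 2 → Y.
Borda totals: T 28, S 74, Y 82, V 20, Q 36 → Y.
The two rules agree on Y.

Yes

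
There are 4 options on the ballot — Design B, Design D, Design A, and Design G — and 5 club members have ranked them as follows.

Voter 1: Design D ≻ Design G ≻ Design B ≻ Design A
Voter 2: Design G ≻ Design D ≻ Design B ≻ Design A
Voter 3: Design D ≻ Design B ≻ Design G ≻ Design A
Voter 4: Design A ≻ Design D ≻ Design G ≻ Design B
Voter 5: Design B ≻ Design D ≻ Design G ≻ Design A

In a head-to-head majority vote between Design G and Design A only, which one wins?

Design G

Ballots ranking Design G above Design A: 4.
Ballots ranking Design A above Design G: 1.
Design G wins the head-to-head, 4–1.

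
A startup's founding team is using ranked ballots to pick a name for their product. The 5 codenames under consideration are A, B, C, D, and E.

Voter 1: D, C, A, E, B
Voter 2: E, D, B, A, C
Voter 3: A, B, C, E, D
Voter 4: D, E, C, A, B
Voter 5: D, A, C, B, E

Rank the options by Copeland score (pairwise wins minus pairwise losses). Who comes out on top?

D

Pairwise results:
  A vs B: A wins 4–1.
  A vs C: A wins 3–2.
  A vs D: D wins 4–1.
  A vs E: A wins 3–2.
  B vs C: C wins 3–2.
  B vs D: D wins 4–1.
  B vs E: E wins 3–2.
  C vs D: D wins 4–1.
  C vs E: C wins 3–2.
  D vs E: D wins 3–2.
Copeland scores (wins − losses):
  A: 3 − 1 = 2
  B: 0 − 4 = -4
  C: 2 − 2 = 0
  D: 4 − 0 = 4
  E: 1 − 3 = -2
D has the best Copeland score.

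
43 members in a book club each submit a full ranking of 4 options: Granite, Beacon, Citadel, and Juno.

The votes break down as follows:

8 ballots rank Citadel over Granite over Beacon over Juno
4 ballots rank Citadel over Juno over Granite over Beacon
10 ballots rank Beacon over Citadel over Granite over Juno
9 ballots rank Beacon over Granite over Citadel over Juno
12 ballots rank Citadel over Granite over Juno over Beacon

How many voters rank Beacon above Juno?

Ballots ranking Beacon above Juno: 8+10+9 = 27.
Ballots ranking Juno above Beacon: 4+12 = 16.
So 27 of 43 voters prefer Beacon to Juno.

27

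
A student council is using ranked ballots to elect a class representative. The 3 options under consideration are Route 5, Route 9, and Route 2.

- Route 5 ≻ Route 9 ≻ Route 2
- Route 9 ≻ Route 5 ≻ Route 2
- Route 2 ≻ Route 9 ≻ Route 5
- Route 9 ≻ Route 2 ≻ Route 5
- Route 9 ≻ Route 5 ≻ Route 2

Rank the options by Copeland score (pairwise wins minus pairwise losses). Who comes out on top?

Route 9

Pairwise results:
  Route 5 vs Route 9: Route 9 wins 4–1.
  Route 5 vs Route 2: Route 5 wins 3–2.
  Route 9 vs Route 2: Route 9 wins 4–1.
Copeland scores (wins − losses):
  Route 5: 1 − 1 = 0
  Route 9: 2 − 0 = 2
  Route 2: 0 − 2 = -2
Route 9 has the best Copeland score.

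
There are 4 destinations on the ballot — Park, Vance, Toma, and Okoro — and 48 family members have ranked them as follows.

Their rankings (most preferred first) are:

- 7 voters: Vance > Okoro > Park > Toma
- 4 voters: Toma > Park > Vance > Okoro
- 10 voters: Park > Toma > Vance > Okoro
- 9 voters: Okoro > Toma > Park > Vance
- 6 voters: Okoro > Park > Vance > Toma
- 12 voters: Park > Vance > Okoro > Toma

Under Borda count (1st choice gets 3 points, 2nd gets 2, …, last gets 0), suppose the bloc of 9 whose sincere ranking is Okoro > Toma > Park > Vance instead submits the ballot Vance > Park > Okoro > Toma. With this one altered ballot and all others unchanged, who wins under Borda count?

Borda totals with the altered ballot: Park 111, Vance 92, Toma 32, Okoro 53.
The winner is unchanged: still Park.

Park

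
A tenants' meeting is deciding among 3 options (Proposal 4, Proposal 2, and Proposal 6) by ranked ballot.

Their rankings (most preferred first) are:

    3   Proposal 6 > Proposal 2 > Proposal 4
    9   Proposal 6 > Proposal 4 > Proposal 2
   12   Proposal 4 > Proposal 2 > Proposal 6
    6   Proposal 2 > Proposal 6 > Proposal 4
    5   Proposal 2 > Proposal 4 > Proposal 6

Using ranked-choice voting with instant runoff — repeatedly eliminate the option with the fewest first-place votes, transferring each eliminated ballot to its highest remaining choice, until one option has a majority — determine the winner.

Round 1: Proposal 4 12, Proposal 6 12, Proposal 2 11. Proposal 2 has the fewest and is eliminated.
Round 2: Proposal 6 18, Proposal 4 17. Proposal 6 has a majority.

Proposal 6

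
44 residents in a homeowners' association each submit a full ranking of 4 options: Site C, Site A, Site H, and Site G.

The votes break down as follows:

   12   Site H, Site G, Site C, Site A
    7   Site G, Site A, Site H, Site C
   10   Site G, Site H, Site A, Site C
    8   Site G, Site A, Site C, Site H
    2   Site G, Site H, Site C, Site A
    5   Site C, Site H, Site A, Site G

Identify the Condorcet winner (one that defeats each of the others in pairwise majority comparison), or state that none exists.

Site G

Head-to-head results (44 voters total):
Site C vs Site A: Site A wins 25–19.
Site C vs Site H: Site H wins 31–13.
Site C vs Site G: Site G wins 39–5.
Site A vs Site H: Site H wins 29–15.
Site A vs Site G: Site G wins 39–5.
Site H vs Site G: Site G wins 27–17.
Site G beats each rival — Site C (39–5), Site A (39–5), Site H (27–17) — so Site G is the Condorcet winner.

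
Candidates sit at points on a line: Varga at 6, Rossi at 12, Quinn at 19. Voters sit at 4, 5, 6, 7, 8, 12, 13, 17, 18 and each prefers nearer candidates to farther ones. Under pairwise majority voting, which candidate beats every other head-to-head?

Varga

With single-peaked preferences on a line, the Condorcet winner is the candidate closest to the median voter.
The median voter (position 8) is closest to Varga at 6.
Check: Varga vs Rossi — voters closer to Varga: 5 of 9.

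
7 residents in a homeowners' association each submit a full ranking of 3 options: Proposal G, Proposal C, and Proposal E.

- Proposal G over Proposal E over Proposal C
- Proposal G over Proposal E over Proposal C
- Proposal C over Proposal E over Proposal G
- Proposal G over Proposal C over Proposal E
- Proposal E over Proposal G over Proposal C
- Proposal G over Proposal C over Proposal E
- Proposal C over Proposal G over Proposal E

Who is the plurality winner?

First-place vote totals:
  Proposal G: 4
  Proposal C: 2
  Proposal E: 1
Proposal G has the most first-place votes.

Proposal G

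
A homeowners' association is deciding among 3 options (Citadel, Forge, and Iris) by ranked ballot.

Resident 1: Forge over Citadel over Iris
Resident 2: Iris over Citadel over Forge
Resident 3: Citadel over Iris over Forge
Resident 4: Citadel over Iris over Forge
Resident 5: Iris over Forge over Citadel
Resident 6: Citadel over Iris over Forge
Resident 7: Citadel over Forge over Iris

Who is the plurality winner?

First-place vote totals:
  Citadel: 4
  Forge: 1
  Iris: 2
Citadel has the most first-place votes.

Citadel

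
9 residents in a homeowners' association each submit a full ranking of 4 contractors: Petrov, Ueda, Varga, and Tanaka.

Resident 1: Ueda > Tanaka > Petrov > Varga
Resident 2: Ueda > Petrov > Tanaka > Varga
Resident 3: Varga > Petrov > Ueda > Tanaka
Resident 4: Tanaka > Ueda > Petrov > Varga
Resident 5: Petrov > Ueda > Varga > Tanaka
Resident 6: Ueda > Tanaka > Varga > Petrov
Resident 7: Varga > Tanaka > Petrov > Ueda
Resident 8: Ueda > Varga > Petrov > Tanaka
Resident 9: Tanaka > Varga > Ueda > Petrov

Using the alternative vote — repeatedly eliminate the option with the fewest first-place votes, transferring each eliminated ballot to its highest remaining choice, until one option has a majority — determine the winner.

Round 1: Ueda 4, Varga 2, Tanaka 2, Petrov 1. Petrov has the fewest and is eliminated.
Round 2: Ueda 5, Varga 2, Tanaka 2. Ueda has a majority.

Ueda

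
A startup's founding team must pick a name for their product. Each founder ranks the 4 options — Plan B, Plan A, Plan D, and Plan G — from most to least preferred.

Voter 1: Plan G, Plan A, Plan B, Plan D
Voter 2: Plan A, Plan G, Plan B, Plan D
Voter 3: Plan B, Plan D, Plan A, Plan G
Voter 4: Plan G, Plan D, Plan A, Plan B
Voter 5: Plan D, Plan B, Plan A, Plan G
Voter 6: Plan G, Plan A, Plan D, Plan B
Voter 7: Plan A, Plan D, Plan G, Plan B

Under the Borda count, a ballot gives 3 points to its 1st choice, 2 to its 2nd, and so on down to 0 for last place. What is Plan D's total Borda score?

10

Borda scores:
  Plan B: 1 + 1 + 3 + 0 + 2 + 0 + 0 = 7
  Plan A: 2 + 3 + 1 + 1 + 1 + 2 + 3 = 13
  Plan D: 0 + 0 + 2 + 2 + 3 + 1 + 2 = 10
  Plan G: 3 + 2 + 0 + 3 + 0 + 3 + 1 = 12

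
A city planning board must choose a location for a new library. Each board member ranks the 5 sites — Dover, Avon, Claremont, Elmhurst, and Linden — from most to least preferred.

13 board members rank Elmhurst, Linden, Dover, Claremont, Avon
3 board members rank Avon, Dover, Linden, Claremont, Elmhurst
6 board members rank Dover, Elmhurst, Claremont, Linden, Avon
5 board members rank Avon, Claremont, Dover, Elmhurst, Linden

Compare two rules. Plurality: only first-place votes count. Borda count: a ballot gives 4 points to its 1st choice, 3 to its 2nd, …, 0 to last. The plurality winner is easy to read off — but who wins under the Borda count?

Plurality first-place counts: Dover 6, Avon 8, Claremont 0, Elmhurst 13, Linden 0 → Elmhurst.
Borda totals: Dover 69, Avon 32, Claremont 43, Elmhurst 75, Linden 51 → Elmhurst.

Elmhurst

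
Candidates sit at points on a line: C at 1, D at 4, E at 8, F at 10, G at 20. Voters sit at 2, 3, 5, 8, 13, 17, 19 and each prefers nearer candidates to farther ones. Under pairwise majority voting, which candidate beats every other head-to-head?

E

With single-peaked preferences on a line, the Condorcet winner is the candidate closest to the median voter.
The median voter (position 8) is closest to E at 8.
Check: E vs G — voters closer to E: 5 of 7.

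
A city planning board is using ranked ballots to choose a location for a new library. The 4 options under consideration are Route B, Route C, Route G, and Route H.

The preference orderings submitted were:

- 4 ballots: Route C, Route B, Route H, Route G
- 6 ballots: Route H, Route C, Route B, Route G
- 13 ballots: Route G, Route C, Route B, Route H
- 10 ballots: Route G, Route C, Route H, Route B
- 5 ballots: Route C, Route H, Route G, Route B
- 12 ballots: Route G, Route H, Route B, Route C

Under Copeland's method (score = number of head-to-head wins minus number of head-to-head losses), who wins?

Route G

Pairwise results:
  Route B vs Route C: Route C wins 38–12.
  Route B vs Route G: Route G wins 40–10.
  Route B vs Route H: Route H wins 33–17.
  Route C vs Route G: Route G wins 35–15.
  Route C vs Route H: Route C wins 32–18.
  Route G vs Route H: Route G wins 35–15.
Copeland scores (wins − losses):
  Route B: 0 − 3 = -3
  Route C: 2 − 1 = 1
  Route G: 3 − 0 = 3
  Route H: 1 − 2 = -1
Route G has the best Copeland score.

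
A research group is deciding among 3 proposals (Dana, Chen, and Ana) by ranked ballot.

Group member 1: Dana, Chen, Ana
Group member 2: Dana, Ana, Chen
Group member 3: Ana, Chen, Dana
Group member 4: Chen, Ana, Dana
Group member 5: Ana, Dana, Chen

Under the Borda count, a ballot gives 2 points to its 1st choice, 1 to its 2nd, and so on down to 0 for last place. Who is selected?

Borda scores:
  Dana: 2 + 2 + 0 + 0 + 1 = 5
  Chen: 1 + 0 + 1 + 2 + 0 = 4
  Ana: 0 + 1 + 2 + 1 + 2 = 6
Ana has the highest total.

Ana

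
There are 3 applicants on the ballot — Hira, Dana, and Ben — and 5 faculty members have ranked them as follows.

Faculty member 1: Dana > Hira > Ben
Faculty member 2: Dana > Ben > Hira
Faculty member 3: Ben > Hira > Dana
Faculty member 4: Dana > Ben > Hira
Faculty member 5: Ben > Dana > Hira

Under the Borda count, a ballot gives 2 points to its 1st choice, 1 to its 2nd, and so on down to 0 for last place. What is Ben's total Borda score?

Borda scores:
  Hira: 1 + 0 + 1 + 0 + 0 = 2
  Dana: 2 + 2 + 0 + 2 + 1 = 7
  Ben: 0 + 1 + 2 + 1 + 2 = 6

6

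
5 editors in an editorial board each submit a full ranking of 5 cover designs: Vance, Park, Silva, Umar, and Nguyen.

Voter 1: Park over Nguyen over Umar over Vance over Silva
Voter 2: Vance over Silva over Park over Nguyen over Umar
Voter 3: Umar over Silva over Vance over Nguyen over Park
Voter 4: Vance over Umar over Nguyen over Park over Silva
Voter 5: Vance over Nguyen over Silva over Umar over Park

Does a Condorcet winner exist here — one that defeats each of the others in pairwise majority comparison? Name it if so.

Vance

Head-to-head results (5 voters total):
Vance vs Park: Vance wins 4–1.
Vance vs Silva: Vance wins 4–1.
Vance vs Umar: Vance wins 3–2.
Vance vs Nguyen: Vance wins 4–1.
Park vs Silva: Silva wins 3–2.
Park vs Umar: Umar wins 3–2.
Park vs Nguyen: Nguyen wins 3–2.
Silva vs Umar: Umar wins 3–2.
Silva vs Nguyen: Nguyen wins 3–2.
Umar vs Nguyen: Nguyen wins 3–2.
Vance beats each rival — Park (4–1), Silva (4–1), Umar (3–2), Nguyen (4–1) — so Vance is the Condorcet winner.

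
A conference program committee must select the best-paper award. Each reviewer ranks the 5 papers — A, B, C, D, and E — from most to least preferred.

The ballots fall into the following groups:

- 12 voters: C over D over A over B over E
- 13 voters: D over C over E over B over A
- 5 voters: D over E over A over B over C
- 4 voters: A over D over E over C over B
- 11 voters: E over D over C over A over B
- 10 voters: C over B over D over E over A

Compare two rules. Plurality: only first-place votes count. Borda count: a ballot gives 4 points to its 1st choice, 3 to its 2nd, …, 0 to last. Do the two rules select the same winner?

Plurality first-place counts: A 4, B 0, C 22, D 18, E 11 → C.
Borda totals: A 61, B 60, C 153, D 173, E 103 → D.
The two rules disagree: plurality picks C, Borda picks D.

No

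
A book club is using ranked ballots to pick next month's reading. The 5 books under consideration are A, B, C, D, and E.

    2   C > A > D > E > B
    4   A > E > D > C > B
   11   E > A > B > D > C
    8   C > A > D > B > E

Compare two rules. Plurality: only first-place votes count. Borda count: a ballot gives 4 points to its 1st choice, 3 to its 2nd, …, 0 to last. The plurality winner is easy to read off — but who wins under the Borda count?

A

Plurality first-place counts: A 4, B 0, C 10, D 0, E 11 → E.
Borda totals: A 79, B 30, C 44, D 39, E 58 → A.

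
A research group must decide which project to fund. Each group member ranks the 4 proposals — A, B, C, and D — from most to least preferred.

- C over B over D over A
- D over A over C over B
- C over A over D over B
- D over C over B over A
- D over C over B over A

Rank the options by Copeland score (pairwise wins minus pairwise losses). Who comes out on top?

Pairwise results:
  A vs B: B wins 3–2.
  A vs C: C wins 4–1.
  A vs D: D wins 4–1.
  B vs C: C wins 5–0.
  B vs D: D wins 4–1.
  C vs D: D wins 3–2.
Copeland scores (wins − losses):
  A: 0 − 3 = -3
  B: 1 − 2 = -1
  C: 2 − 1 = 1
  D: 3 − 0 = 3
D has the best Copeland score.

D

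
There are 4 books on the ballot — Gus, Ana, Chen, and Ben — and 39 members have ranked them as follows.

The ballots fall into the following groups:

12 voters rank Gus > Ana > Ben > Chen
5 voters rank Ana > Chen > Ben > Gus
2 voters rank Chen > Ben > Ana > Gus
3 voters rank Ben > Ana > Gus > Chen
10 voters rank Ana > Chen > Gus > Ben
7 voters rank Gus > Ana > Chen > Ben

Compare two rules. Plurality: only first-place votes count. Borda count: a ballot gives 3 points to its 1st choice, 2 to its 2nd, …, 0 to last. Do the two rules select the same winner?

Plurality first-place counts: Gus 19, Ana 15, Chen 2, Ben 3 → Gus.
Borda totals: Gus 70, Ana 91, Chen 43, Ben 30 → Ana.
The two rules disagree: plurality picks Gus, Borda picks Ana.

No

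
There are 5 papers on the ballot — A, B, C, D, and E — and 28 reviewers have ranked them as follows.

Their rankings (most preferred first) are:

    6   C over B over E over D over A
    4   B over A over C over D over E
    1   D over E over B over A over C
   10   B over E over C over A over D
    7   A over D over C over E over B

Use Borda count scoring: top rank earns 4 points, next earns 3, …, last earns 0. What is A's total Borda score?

Borda scores:
  A: 6·0 + 4·3 + 1 + 10·1 + 7·4 = 51
  B: 6·3 + 4·4 + 2 + 10·4 + 7·0 = 76
  C: 6·4 + 4·2 + 0 + 10·2 + 7·2 = 66
  D: 6·1 + 4·1 + 4 + 10·0 + 7·3 = 35
  E: 6·2 + 4·0 + 3 + 10·3 + 7·1 = 52

51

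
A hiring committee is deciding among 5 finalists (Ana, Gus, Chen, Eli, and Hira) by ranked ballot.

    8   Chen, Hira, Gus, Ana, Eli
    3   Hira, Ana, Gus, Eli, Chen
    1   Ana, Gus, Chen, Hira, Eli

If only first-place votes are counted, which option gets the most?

Chen

First-place vote totals:
  Ana: 1
  Gus: 0
  Chen: 8
  Eli: 0
  Hira: 3
Chen has the most first-place votes.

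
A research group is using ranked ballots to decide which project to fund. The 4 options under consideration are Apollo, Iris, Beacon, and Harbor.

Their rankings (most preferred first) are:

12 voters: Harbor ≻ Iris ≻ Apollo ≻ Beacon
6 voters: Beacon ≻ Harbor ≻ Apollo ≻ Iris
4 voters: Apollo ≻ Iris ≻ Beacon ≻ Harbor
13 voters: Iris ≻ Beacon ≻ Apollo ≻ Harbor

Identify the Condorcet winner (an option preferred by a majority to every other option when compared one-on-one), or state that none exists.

No Condorcet winner

Head-to-head results (35 voters total):
Apollo vs Iris: Iris wins 25–10.
Apollo vs Beacon: Beacon wins 19–16.
Apollo vs Harbor: Harbor wins 18–17.
Iris vs Beacon: Iris wins 29–6.
Iris vs Harbor: Harbor wins 18–17.
Beacon vs Harbor: Beacon wins 23–12.
No candidate beats all others: Iris beats Beacon beats Harbor beats Iris, a majority cycle.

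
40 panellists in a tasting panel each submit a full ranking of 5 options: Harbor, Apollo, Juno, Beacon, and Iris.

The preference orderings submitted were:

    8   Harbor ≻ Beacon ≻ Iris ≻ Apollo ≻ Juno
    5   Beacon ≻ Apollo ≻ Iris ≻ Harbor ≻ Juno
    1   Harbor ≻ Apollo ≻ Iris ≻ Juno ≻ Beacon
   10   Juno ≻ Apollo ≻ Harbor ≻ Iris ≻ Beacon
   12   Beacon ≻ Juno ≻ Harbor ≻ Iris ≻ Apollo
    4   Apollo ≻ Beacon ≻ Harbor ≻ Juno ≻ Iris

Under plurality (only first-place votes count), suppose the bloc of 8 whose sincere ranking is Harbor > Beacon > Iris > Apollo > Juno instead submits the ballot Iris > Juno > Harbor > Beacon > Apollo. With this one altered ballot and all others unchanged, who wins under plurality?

First-place totals with the altered ballot: Harbor 1, Apollo 4, Juno 10, Beacon 17, Iris 8.
The winner is unchanged: still Beacon.

Beacon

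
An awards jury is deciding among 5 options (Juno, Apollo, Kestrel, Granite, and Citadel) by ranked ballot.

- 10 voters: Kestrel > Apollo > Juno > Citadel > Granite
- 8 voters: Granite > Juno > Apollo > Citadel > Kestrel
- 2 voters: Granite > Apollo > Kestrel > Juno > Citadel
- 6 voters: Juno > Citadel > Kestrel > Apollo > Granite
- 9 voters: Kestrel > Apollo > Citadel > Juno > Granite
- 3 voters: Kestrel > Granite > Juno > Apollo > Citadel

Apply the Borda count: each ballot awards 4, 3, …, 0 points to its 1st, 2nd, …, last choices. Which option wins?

Borda scores:
  Juno: 10·2 + 8·3 + 2·1 + 6·4 + 9·1 + 3·2 = 85
  Apollo: 10·3 + 8·2 + 2·3 + 6·1 + 9·3 + 3·1 = 88
  Kestrel: 10·4 + 8·0 + 2·2 + 6·2 + 9·4 + 3·4 = 104
  Granite: 10·0 + 8·4 + 2·4 + 6·0 + 9·0 + 3·3 = 49
  Citadel: 10·1 + 8·1 + 2·0 + 6·3 + 9·2 + 3·0 = 54
Kestrel has the highest total.

Kestrel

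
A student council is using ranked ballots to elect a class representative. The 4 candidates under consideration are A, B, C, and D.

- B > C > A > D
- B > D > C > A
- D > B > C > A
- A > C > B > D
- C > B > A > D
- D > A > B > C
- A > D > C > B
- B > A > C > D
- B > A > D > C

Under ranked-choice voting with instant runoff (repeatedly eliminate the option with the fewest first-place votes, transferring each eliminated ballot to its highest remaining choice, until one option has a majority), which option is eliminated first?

Round 1: B 4, A 2, D 2, C 1. C has the fewest and is eliminated.
Round 2: B 5, A 2, D 2. B has a majority.

C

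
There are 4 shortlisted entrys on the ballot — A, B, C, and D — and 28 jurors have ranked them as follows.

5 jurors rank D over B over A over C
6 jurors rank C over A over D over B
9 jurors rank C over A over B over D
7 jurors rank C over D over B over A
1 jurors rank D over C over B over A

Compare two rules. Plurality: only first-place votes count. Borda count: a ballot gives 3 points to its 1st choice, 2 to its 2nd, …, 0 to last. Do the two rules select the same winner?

Yes

Plurality first-place counts: A 0, B 0, C 22, D 6 → C.
Borda totals: A 35, B 27, C 68, D 38 → C.
The two rules agree on C.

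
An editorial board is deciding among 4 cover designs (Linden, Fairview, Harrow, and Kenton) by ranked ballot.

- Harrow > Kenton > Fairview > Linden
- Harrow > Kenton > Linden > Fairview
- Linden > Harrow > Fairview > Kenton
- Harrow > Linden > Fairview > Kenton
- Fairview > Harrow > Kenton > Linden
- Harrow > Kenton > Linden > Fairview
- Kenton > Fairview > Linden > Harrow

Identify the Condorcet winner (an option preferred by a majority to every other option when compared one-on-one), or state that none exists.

Harrow

Head-to-head results (7 voters total):
Linden vs Fairview: Linden wins 4–3.
Linden vs Harrow: Harrow wins 5–2.
Linden vs Kenton: Kenton wins 5–2.
Fairview vs Harrow: Harrow wins 5–2.
Fairview vs Kenton: Kenton wins 4–3.
Harrow vs Kenton: Harrow wins 6–1.
Harrow beats each rival — Linden (5–2), Fairview (5–2), Kenton (6–1) — so Harrow is the Condorcet winner.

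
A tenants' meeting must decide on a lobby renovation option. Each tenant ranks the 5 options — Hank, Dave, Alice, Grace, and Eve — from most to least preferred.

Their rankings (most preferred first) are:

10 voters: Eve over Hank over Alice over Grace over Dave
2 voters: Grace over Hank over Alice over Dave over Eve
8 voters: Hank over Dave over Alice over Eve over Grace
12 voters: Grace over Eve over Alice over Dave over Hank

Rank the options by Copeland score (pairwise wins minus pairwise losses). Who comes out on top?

Pairwise results:
  Hank vs Dave: Hank wins 20–12.
  Hank vs Alice: Hank wins 20–12.
  Hank vs Grace: Hank wins 18–14.
  Hank vs Eve: Eve wins 22–10.
  Dave vs Alice: Alice wins 24–8.
  Dave vs Grace: Grace wins 24–8.
  Dave vs Eve: Eve wins 22–10.
  Alice vs Grace: Alice wins 18–14.
  Alice vs Eve: Eve wins 22–10.
  Grace vs Eve: Eve wins 18–14.
Copeland scores (wins − losses):
  Hank: 3 − 1 = 2
  Dave: 0 − 4 = -4
  Alice: 2 − 2 = 0
  Grace: 1 − 3 = -2
  Eve: 4 − 0 = 4
Eve has the best Copeland score.

Eve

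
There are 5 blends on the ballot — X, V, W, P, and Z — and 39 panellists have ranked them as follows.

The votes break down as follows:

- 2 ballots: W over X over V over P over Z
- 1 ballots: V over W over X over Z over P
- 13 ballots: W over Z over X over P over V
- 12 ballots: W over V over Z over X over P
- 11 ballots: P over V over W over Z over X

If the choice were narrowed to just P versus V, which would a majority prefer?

P

Ballots ranking P above V: 13+11 = 24.
Ballots ranking V above P: 2+1+12 = 15.
P wins the head-to-head, 24–15.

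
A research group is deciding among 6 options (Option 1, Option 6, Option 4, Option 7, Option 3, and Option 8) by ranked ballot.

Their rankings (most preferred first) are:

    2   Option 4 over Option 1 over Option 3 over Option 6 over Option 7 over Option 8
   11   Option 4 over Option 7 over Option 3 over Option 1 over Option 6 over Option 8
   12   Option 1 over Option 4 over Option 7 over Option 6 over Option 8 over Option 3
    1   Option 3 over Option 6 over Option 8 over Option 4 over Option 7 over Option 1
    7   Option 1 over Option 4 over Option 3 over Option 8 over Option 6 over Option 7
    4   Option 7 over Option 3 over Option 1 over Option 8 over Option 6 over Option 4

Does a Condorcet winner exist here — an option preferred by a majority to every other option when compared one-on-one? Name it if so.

Option 1

Head-to-head results (37 voters total):
Option 1 vs Option 6: Option 1 wins 36–1.
Option 1 vs Option 4: Option 1 wins 23–14.
Option 1 vs Option 7: Option 1 wins 21–16.
Option 1 vs Option 3: Option 1 wins 21–16.
Option 1 vs Option 8: Option 1 wins 36–1.
Option 6 vs Option 4: Option 4 wins 32–5.
Option 6 vs Option 7: Option 7 wins 27–10.
Option 6 vs Option 3: Option 3 wins 25–12.
Option 6 vs Option 8: Option 6 wins 26–11.
Option 4 vs Option 7: Option 4 wins 33–4.
Option 4 vs Option 3: Option 4 wins 32–5.
Option 4 vs Option 8: Option 4 wins 32–5.
Option 7 vs Option 3: Option 7 wins 27–10.
Option 7 vs Option 8: Option 7 wins 29–8.
Option 3 vs Option 8: Option 3 wins 25–12.
Option 1 beats each rival — Option 6 (36–1), Option 4 (23–14), Option 7 (21–16), Option 3 (21–16), Option 8 (36–1) — so Option 1 is the Condorcet winner.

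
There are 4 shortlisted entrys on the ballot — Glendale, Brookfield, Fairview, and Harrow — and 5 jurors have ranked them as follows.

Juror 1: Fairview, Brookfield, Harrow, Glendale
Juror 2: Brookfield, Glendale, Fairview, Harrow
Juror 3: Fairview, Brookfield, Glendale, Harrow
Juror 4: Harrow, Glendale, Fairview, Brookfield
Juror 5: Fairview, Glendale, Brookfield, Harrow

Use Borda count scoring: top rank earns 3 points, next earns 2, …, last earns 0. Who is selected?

Fairview

Borda scores:
  Glendale: 0 + 2 + 1 + 2 + 2 = 7
  Brookfield: 2 + 3 + 2 + 0 + 1 = 8
  Fairview: 3 + 1 + 3 + 1 + 3 = 11
  Harrow: 1 + 0 + 0 + 3 + 0 = 4
Fairview has the highest total.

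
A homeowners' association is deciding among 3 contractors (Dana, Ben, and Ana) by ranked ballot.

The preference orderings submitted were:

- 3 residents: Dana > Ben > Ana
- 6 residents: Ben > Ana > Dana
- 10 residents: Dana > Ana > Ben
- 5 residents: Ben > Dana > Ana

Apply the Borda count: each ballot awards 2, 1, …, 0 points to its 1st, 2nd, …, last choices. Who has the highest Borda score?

Dana

Borda scores:
  Dana: 3·2 + 6·0 + 10·2 + 5·1 = 31
  Ben: 3·1 + 6·2 + 10·0 + 5·2 = 25
  Ana: 3·0 + 6·1 + 10·1 + 5·0 = 16
Dana has the highest total.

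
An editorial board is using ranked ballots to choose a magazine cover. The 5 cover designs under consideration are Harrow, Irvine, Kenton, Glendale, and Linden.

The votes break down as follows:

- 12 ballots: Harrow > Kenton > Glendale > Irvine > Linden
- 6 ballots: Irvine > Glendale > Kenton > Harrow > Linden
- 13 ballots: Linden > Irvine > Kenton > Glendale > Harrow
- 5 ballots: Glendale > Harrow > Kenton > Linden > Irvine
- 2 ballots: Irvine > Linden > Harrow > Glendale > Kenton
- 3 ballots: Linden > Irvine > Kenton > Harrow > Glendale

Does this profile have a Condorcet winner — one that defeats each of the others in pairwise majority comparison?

No

Head-to-head results (41 voters total):
Harrow vs Irvine: Irvine wins 24–17.
Harrow vs Kenton: Kenton wins 22–19.
Harrow vs Glendale: Glendale wins 24–17.
Harrow vs Linden: Harrow wins 23–18.
Irvine vs Kenton: Irvine wins 24–17.
Irvine vs Glendale: Irvine wins 24–17.
Irvine vs Linden: Linden wins 21–20.
Kenton vs Glendale: Kenton wins 28–13.
Kenton vs Linden: Kenton wins 23–18.
Glendale vs Linden: Glendale wins 23–18.
No candidate beats all others: Harrow beats Linden beats Irvine beats Harrow, a majority cycle.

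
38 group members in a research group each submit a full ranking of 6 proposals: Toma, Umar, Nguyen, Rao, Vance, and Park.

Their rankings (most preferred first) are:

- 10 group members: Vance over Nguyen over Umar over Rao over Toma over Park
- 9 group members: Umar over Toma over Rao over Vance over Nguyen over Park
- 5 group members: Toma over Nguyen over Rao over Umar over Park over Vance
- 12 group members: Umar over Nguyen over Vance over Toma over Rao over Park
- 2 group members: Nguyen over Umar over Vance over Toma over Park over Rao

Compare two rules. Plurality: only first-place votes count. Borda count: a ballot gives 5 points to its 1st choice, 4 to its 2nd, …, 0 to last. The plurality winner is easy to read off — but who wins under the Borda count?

Umar

Plurality first-place counts: Toma 5, Umar 21, Nguyen 2, Rao 0, Vance 10, Park 0 → Umar.
Borda totals: Toma 99, Umar 153, Nguyen 127, Rao 74, Vance 110, Park 7 → Umar.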